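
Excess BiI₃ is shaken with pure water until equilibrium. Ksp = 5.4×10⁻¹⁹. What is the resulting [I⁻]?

BiI₃(s) ⇌ Bi³⁺(aq) + 3 I⁻(aq)
For each mole of BiI₃ that dissolves per liter, [Bi³⁺] = s and [I⁻] = 3s; let s denote this solubility.
Ksp = [Bi³⁺][I⁻]^3 = s · (3s)^3 = 27s^4 = 5.4×10⁻¹⁹
s = 1.2×10⁻⁵ mol/L
[I⁻] = 3s = 3.6×10⁻⁵ mol/L

3.6×10⁻⁵ M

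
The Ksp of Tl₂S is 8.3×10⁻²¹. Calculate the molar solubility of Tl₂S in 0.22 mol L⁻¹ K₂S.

Tl₂S(s) ⇌ 2 Tl⁺(aq) + S²⁻(aq)
Let s be the solubility of Tl₂S here. The common ion gives [S²⁻] ≈ 0.22 mol L⁻¹, and [Tl⁺] = 2s.
Ksp = [Tl⁺]^2[S²⁻] = (2s)^2(0.22)
(2s)^2 = 8.3×10⁻²¹ / (0.22) = 3.8×10⁻²⁰
s = 9.7×10⁻¹¹ mol L⁻¹

9.7×10⁻¹¹ M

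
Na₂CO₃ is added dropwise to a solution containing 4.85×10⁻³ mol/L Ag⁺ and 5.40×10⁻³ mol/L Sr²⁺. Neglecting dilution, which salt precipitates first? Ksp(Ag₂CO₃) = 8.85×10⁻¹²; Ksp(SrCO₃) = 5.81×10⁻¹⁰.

SrCO₃

Precipitation of each salt begins when its ion product equals Ksp.
For Ag₂CO₃: [CO₃²⁻] = (Ksp/[Ag⁺]^2) = 3.76×10⁻⁷ mol/L
For SrCO₃: [CO₃²⁻] = (Ksp/[Sr²⁺]) = 1.08×10⁻⁷ mol/L
SrCO₃ requires the lower [CO₃²⁻], so it precipitates first.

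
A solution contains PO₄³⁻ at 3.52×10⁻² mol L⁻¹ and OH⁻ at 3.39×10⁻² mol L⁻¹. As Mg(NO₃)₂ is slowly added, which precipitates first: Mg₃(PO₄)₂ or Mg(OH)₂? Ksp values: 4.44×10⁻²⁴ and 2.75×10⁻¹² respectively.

A salt starts to precipitate once the ion product Q reaches its Ksp.
For Mg₃(PO₄)₂: [Mg²⁺] = (Ksp/[PO₄³⁻]^2)^(1/3) = 1.53×10⁻⁷ mol L⁻¹
For Mg(OH)₂: [Mg²⁺] = (Ksp/[OH⁻]^2) = 2.39×10⁻⁹ mol L⁻¹
The smaller threshold [Mg²⁺] is reached first, so Mg(OH)₂ precipitates first.

Mg(OH)₂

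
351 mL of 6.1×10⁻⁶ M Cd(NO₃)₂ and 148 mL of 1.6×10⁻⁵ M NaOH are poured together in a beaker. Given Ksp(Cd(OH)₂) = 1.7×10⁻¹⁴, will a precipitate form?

Total volume after mixing = 351 + 148 = 499 mL.
[Cd²⁺] = (6.1×10⁻⁶)(351)/499 = 4.3×10⁻⁶ M
[OH⁻] = (1.6×10⁻⁵)(148)/499 = 4.7×10⁻⁶ M
Q = [Cd²⁺][OH⁻]^2 = 9.7×10⁻¹⁷
Q = 9.7×10⁻¹⁷ < Ksp = 1.7×10⁻¹⁴, so the solution is unsaturated and no precipitate forms.

No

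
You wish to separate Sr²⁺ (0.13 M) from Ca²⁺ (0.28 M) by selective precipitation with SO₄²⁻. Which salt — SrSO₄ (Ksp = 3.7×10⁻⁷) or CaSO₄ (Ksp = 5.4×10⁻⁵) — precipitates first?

The threshold for precipitation is Q = Ksp.
For SrSO₄: [SO₄²⁻] = (Ksp/[Sr²⁺]) = 2.8×10⁻⁶ M
For CaSO₄: [SO₄²⁻] = (Ksp/[Ca²⁺]) = 1.9×10⁻⁴ M
SrSO₄ requires the lower [SO₄²⁻], so it precipitates first.

SrSO₄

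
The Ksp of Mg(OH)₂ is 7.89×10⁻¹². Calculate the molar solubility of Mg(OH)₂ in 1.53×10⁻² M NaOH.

3.37×10⁻⁸ M

Mg(OH)₂(s) ⇌ Mg²⁺(aq) + 2 OH⁻(aq)
OH⁻ is already present at 1.53×10⁻² M. If s mol/L of Mg(OH)₂ dissolves, [Mg²⁺] = s while [OH⁻] ≈ 1.53×10⁻² M.
Ksp = [Mg²⁺][OH⁻]^2 = s(1.53×10⁻²)^2
s = 7.89×10⁻¹² / (1.53×10⁻²)^2 = 3.37×10⁻⁸
s = 3.37×10⁻⁸ M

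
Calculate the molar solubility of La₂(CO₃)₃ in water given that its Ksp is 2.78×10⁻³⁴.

7.62×10⁻⁸ M

La₂(CO₃)₃(s) ⇌ 2 La³⁺(aq) + 3 CO₃²⁻(aq)
Let s be the molar solubility. Then [La³⁺] = 2s and [CO₃²⁻] = 3s.
Ksp = [La³⁺]^2[CO₃²⁻]^3 = (2s)^2 · (3s)^3 = 108s^5
108s^5 = 2.78×10⁻³⁴  ⇒  s^5 = 2.57×10⁻³⁶
s = (2.57×10⁻³⁶)^(1/5) = 7.62×10⁻⁸ mol/L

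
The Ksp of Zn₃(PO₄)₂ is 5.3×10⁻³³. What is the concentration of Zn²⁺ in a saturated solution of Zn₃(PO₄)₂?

Zn₃(PO₄)₂(s) ⇌ 3 Zn²⁺(aq) + 2 PO₄³⁻(aq)
Let s be the molar solubility. Then [Zn²⁺] = 3s and [PO₄³⁻] = 2s.
Ksp = [Zn²⁺]^3[PO₄³⁻]^2 = (3s)^3 · (2s)^2 = 108s^5 = 5.3×10⁻³³
s = 1.4×10⁻⁷ M
[Zn²⁺] = 3s = 4.1×10⁻⁷ M

4.1×10⁻⁷ M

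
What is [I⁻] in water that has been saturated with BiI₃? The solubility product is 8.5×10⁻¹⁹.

4.0×10⁻⁵ M

BiI₃(s) ⇌ Bi³⁺(aq) + 3 I⁻(aq)
For each mole of BiI₃ that dissolves per liter, [Bi³⁺] = s and [I⁻] = 3s; let s denote this solubility.
Ksp = [Bi³⁺][I⁻]^3 = s · (3s)^3 = 27s^4 = 8.5×10⁻¹⁹
s = 1.3×10⁻⁵ mol L⁻¹
[I⁻] = 3s = 4.0×10⁻⁵ mol L⁻¹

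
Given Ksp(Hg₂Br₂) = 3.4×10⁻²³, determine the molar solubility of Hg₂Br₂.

2.0×10⁻⁸ M

Hg₂Br₂(s) ⇌ Hg₂²⁺(aq) + 2 Br⁻(aq)
Let s be the molar solubility. Then [Hg₂²⁺] = s and [Br⁻] = 2s.
Ksp = [Hg₂²⁺][Br⁻]^2 = s · (2s)^2 = 4s^3
4s^3 = 3.4×10⁻²³  ⇒  s^3 = 8.5×10⁻²⁴
s = 2.0×10⁻⁸ mol L⁻¹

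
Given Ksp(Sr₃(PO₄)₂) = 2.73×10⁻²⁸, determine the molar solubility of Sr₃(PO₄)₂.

1.20×10⁻⁶ M

Sr₃(PO₄)₂(s) ⇌ 3 Sr²⁺(aq) + 2 PO₄³⁻(aq)
Let s be the molar solubility. Then [Sr²⁺] = 3s and [PO₄³⁻] = 2s.
Ksp = [Sr²⁺]^3[PO₄³⁻]^2 = (3s)^3 · (2s)^2 = 108s^5
108s^5 = 2.73×10⁻²⁸  ⇒  s^5 = 2.53×10⁻³⁰
s = 1.20×10⁻⁶ M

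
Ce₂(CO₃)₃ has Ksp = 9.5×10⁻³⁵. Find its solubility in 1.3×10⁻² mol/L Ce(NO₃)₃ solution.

2.8×10⁻¹¹ M

Ce₂(CO₃)₃(s) ⇌ 2 Ce³⁺(aq) + 3 CO₃²⁻(aq)
Let s be the solubility of Ce₂(CO₃)₃ here. The common ion gives [Ce³⁺] ≈ 1.3×10⁻² mol/L, and [CO₃²⁻] = 3s.
Ksp = [Ce³⁺]^2[CO₃²⁻]^3 = (1.3×10⁻²)^2(3s)^3
(3s)^3 = 9.5×10⁻³⁵ / (1.3×10⁻²)^2 = 5.6×10⁻³¹
s = 2.8×10⁻¹¹ mol/L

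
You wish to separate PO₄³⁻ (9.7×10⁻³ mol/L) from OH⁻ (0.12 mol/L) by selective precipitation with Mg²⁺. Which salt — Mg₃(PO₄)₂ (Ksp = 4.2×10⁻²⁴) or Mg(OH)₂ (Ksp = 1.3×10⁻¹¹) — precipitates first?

Mg(OH)₂

Each salt precipitates once Q = Ksp for that salt.
For Mg₃(PO₄)₂: [Mg²⁺] = (Ksp/[PO₄³⁻]^2)^(1/3) = 3.5×10⁻⁷ mol/L
For Mg(OH)₂: [Mg²⁺] = (Ksp/[OH⁻]^2) = 9.0×10⁻¹⁰ mol/L
Mg(OH)₂ requires the lower [Mg²⁺], so it precipitates first.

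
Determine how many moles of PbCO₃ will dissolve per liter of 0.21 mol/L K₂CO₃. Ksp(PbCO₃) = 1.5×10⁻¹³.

7.1×10⁻¹³ M

PbCO₃(s) ⇌ Pb²⁺(aq) + CO₃²⁻(aq)
With CO₃²⁻ already at 0.21 mol/L and s small, take [CO₃²⁻] ≈ 0.21 mol/L and [Pb²⁺] = s.
Ksp = [Pb²⁺][CO₃²⁻] = s(0.21)
s = 1.5×10⁻¹³ / (0.21) = 7.1×10⁻¹³
s = 7.1×10⁻¹³ mol/L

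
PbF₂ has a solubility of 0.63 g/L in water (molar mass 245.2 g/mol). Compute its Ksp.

Ksp = 6.8×10⁻⁸

Convert to molarity: s = 0.63 / 245.2 = 2.569×10⁻³ mol/L
PbF₂(s) ⇌ Pb²⁺(aq) + 2 F⁻(aq)
If s mol/L of PbF₂ dissolves, [Pb²⁺] = s and [F⁻] = 2s.
Ksp = [Pb²⁺][F⁻]^2 = s · (2s)^2 = 4s^3
Ksp = 4 × (2.569×10⁻³)^3 = 6.8×10⁻⁸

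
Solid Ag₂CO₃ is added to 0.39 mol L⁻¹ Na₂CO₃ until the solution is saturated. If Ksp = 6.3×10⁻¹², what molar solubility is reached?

Ag₂CO₃(s) ⇌ 2 Ag⁺(aq) + CO₃²⁻(aq)
Let s be the solubility of Ag₂CO₃ here. The common ion gives [CO₃²⁻] ≈ 0.39 mol L⁻¹, and [Ag⁺] = 2s.
Ksp = [Ag⁺]^2[CO₃²⁻] = (2s)^2(0.39)
(2s)^2 = 6.3×10⁻¹² / (0.39) = 1.6×10⁻¹¹
s = 2.0×10⁻⁶ mol L⁻¹

2.0×10⁻⁶ M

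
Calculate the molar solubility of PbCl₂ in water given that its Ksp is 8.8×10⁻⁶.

1.3×10⁻² M

PbCl₂(s) ⇌ Pb²⁺(aq) + 2 Cl⁻(aq)
Call the molar solubility s, so that [Pb²⁺] = s and [Cl⁻] = 2s.
Ksp = [Pb²⁺][Cl⁻]^2 = s · (2s)^2 = 4s^3
4s^3 = 8.8×10⁻⁶  ⇒  s^3 = 2.2×10⁻⁶
s = 1.3×10⁻² M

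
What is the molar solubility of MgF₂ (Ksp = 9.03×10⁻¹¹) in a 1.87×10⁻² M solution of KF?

MgF₂(s) ⇌ Mg²⁺(aq) + 2 F⁻(aq)
With F⁻ already at 1.87×10⁻² M and s small, take [F⁻] ≈ 1.87×10⁻² M and [Mg²⁺] = s.
Ksp = [Mg²⁺][F⁻]^2 = s(1.87×10⁻²)^2
s = 9.03×10⁻¹¹ / (1.87×10⁻²)^2 = 2.58×10⁻⁷
s = 2.58×10⁻⁷ M

2.58×10⁻⁷ M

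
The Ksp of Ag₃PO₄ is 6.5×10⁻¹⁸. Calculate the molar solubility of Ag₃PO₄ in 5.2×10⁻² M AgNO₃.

4.6×10⁻¹⁴ M

Ag₃PO₄(s) ⇌ 3 Ag⁺(aq) + PO₄³⁻(aq)
The solution already contains Ag⁺ at 5.2×10⁻² M. Let s be the molar solubility of Ag₃PO₄.
[Ag⁺] ≈ 5.2×10⁻² M (common ion dominates); [PO₄³⁻] = s.
Ksp = [Ag⁺]^3[PO₄³⁻] = (5.2×10⁻²)^3s
s = 6.5×10⁻¹⁸ / (5.2×10⁻²)^3 = 4.6×10⁻¹⁴
s = 4.6×10⁻¹⁴ M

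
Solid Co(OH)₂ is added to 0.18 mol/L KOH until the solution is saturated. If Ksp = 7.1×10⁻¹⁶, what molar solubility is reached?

2.2×10⁻¹⁴ M

Co(OH)₂(s) ⇌ Co²⁺(aq) + 2 OH⁻(aq)
The solution already contains OH⁻ at 0.18 mol/L. Let s be the molar solubility of Co(OH)₂.
[OH⁻] ≈ 0.18 mol/L (common ion dominates); [Co²⁺] = s.
Ksp = [Co²⁺][OH⁻]^2 = s(0.18)^2
s = 7.1×10⁻¹⁶ / (0.18)^2 = 2.2×10⁻¹⁴
s = 2.2×10⁻¹⁴ mol/L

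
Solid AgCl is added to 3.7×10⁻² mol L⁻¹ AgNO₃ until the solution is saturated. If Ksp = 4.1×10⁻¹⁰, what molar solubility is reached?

AgCl(s) ⇌ Ag⁺(aq) + Cl⁻(aq)
The solution already contains Ag⁺ at 3.7×10⁻² mol L⁻¹. Let s be the molar solubility of AgCl.
[Ag⁺] ≈ 3.7×10⁻² mol L⁻¹ (common ion dominates); [Cl⁻] = s.
Ksp = [Ag⁺][Cl⁻] = (3.7×10⁻²)s
s = 4.1×10⁻¹⁰ / (3.7×10⁻²) = 1.1×10⁻⁸
s = 1.1×10⁻⁸ mol L⁻¹

1.1×10⁻⁸ M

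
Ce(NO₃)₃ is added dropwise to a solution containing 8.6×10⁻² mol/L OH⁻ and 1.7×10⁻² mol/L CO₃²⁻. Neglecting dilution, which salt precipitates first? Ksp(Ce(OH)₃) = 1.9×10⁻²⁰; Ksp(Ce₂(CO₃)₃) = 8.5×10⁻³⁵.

The threshold for precipitation is Q = Ksp.
For Ce(OH)₃: [Ce³⁺] = (Ksp/[OH⁻]^3) = 3.0×10⁻¹⁷ mol/L
For Ce₂(CO₃)₃: [Ce³⁺] = (Ksp/[CO₃²⁻]^3)^(1/2) = 4.2×10⁻¹⁵ mol/L
Since Ce(OH)₃ needs less Ce³⁺ to reach saturation, it precipitates first.

Ce(OH)₃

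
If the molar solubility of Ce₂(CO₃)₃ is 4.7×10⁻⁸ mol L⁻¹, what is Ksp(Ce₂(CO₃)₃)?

Ce₂(CO₃)₃(s) ⇌ 2 Ce³⁺(aq) + 3 CO₃²⁻(aq)
If s mol/L of Ce₂(CO₃)₃ dissolves, [Ce³⁺] = 2s and [CO₃²⁻] = 3s.
Ksp = [Ce³⁺]^2[CO₃²⁻]^3 = (2s)^2 · (3s)^3 = 108s^5
Ksp = 108 × (4.7×10⁻⁸)^5 = 2.5×10⁻³⁵

Ksp = 2.5×10⁻³⁵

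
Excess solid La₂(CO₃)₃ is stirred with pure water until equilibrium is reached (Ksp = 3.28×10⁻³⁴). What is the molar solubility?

7.88×10⁻⁸ M

La₂(CO₃)₃(s) ⇌ 2 La³⁺(aq) + 3 CO₃²⁻(aq)
For each mole of La₂(CO₃)₃ that dissolves per liter, [La³⁺] = 2s and [CO₃²⁻] = 3s; let s denote this solubility.
Ksp = [La³⁺]^2[CO₃²⁻]^3 = (2s)^2 · (3s)^3 = 108s^5
108s^5 = 3.28×10⁻³⁴  ⇒  s^5 = 3.04×10⁻³⁶
Taking the 5th root, s = 7.88×10⁻⁸ M.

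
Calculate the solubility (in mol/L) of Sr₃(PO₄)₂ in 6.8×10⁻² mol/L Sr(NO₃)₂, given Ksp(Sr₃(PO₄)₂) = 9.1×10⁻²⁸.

8.5×10⁻¹³ M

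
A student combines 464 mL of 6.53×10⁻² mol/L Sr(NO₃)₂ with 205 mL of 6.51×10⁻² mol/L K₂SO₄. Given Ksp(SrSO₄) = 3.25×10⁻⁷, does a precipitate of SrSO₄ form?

Yes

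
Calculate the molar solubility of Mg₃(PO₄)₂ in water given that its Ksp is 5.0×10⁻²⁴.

Mg₃(PO₄)₂(s) ⇌ 3 Mg²⁺(aq) + 2 PO₄³⁻(aq)
Call the molar solubility s, so that [Mg²⁺] = 3s and [PO₄³⁻] = 2s.
Ksp = [Mg²⁺]^3[PO₄³⁻]^2 = (3s)^3 · (2s)^2 = 108s^5
108s^5 = 5.0×10⁻²⁴  ⇒  s^5 = 4.6×10⁻²⁶
s = (4.6×10⁻²⁶)^(1/5) = 8.6×10⁻⁶ mol/L

8.6×10⁻⁶ M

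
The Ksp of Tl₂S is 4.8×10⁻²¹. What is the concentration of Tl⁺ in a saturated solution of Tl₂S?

2.1×10⁻⁷ M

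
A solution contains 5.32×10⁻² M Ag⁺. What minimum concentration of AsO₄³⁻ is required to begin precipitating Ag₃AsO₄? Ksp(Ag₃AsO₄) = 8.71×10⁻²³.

5.78×10⁻¹⁹ M

The threshold for precipitation is Q = Ksp.
Ag₃AsO₄(s) ⇌ 3 Ag⁺(aq) + AsO₄³⁻(aq)
Ksp = [Ag⁺]^3[AsO₄³⁻] = [AsO₄³⁻](5.32×10⁻²)^3
[AsO₄³⁻] = 8.71×10⁻²³ / (5.32×10⁻²)^3 = 5.78×10⁻¹⁹
[AsO₄³⁻] = 5.78×10⁻¹⁹ M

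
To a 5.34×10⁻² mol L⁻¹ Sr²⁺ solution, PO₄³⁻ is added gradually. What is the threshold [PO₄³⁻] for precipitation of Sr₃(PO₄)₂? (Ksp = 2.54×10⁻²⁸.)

Precipitation of each salt begins when its ion product equals Ksp.
Sr₃(PO₄)₂(s) ⇌ 3 Sr²⁺(aq) + 2 PO₄³⁻(aq)
Ksp = [Sr²⁺]^3[PO₄³⁻]^2 = [PO₄³⁻]^2(5.34×10⁻²)^3
[PO₄³⁻]^2 = 2.54×10⁻²⁸ / (5.34×10⁻²)^3 = 1.67×10⁻²⁴
[PO₄³⁻] = 1.29×10⁻¹² mol L⁻¹

1.29×10⁻¹² M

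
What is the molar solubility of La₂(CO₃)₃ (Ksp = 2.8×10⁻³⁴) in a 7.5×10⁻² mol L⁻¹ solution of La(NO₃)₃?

1.2×10⁻¹¹ M

La₂(CO₃)₃(s) ⇌ 2 La³⁺(aq) + 3 CO₃²⁻(aq)
With La³⁺ already at 7.5×10⁻² mol L⁻¹ and s small, take [La³⁺] ≈ 7.5×10⁻² mol L⁻¹ and [CO₃²⁻] = 3s.
Ksp = [La³⁺]^2[CO₃²⁻]^3 = (7.5×10⁻²)^2(3s)^3
(3s)^3 = 2.8×10⁻³⁴ / (7.5×10⁻²)^2 = 5.0×10⁻³²
s = 1.2×10⁻¹¹ mol L⁻¹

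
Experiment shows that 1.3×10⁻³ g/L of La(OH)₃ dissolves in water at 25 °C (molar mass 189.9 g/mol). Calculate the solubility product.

Convert to molarity: s = 1.3×10⁻³ / 189.9 = 6.846×10⁻⁶ mol/L
La(OH)₃(s) ⇌ La³⁺(aq) + 3 OH⁻(aq)
Call the molar solubility s, so that [La³⁺] = s and [OH⁻] = 3s.
Ksp = [La³⁺][OH⁻]^3 = s · (3s)^3 = 27s^4
Ksp = 27 × (6.846×10⁻⁶)^4 = 5.9×10⁻²⁰

Ksp = 5.9×10⁻²⁰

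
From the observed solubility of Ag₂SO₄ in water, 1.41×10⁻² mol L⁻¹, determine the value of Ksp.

Ag₂SO₄(s) ⇌ 2 Ag⁺(aq) + SO₄²⁻(aq)
For each mole of Ag₂SO₄ that dissolves per liter, [Ag⁺] = 2s and [SO₄²⁻] = s; let s denote this solubility.
Ksp = [Ag⁺]^2[SO₄²⁻] = (2s)^2 · s = 4s^3
Ksp = 4 × (1.41×10⁻²)^3 = 1.12×10⁻⁵

Ksp = 1.12×10⁻⁵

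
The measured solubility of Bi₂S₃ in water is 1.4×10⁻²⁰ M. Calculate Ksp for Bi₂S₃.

Bi₂S₃(s) ⇌ 2 Bi³⁺(aq) + 3 S²⁻(aq)
Call the molar solubility s, so that [Bi³⁺] = 2s and [S²⁻] = 3s.
Ksp = [Bi³⁺]^2[S²⁻]^3 = (2s)^2 · (3s)^3 = 108s^5
Ksp = 108 × (1.4×10⁻²⁰)^5 = 5.8×10⁻⁹⁸

Ksp = 5.8×10⁻⁹⁸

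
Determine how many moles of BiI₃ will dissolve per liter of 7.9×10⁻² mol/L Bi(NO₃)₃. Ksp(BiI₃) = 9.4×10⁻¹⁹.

BiI₃(s) ⇌ Bi³⁺(aq) + 3 I⁻(aq)
Let s be the solubility of BiI₃ here. The common ion gives [Bi³⁺] ≈ 7.9×10⁻² mol/L, and [I⁻] = 3s.
Ksp = [Bi³⁺][I⁻]^3 = (7.9×10⁻²)(3s)^3
(3s)^3 = 9.4×10⁻¹⁹ / (7.9×10⁻²) = 1.2×10⁻¹⁷
s = 7.6×10⁻⁷ mol/L

7.6×10⁻⁷ M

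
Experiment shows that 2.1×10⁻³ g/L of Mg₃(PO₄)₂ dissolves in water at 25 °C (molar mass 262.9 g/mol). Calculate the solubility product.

Ksp = 3.5×10⁻²⁴

Molar solubility s = (2.1×10⁻³ g/L) / (262.9 g/mol) = 7.988×10⁻⁶ mol/L
Mg₃(PO₄)₂(s) ⇌ 3 Mg²⁺(aq) + 2 PO₄³⁻(aq)
For each mole of Mg₃(PO₄)₂ that dissolves per liter, [Mg²⁺] = 3s and [PO₄³⁻] = 2s; let s denote this solubility.
Ksp = [Mg²⁺]^3[PO₄³⁻]^2 = (3s)^3 · (2s)^2 = 108s^5
Ksp = 108 × (7.988×10⁻⁶)^5 = 3.5×10⁻²⁴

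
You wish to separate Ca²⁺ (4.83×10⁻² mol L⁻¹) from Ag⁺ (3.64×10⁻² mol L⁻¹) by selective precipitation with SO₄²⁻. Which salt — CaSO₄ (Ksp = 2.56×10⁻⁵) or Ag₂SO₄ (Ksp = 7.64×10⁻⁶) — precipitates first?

CaSO₄

Each salt precipitates once Q = Ksp for that salt.
For CaSO₄: [SO₄²⁻] = (Ksp/[Ca²⁺]) = 5.30×10⁻⁴ mol L⁻¹
For Ag₂SO₄: [SO₄²⁻] = (Ksp/[Ag⁺]^2) = 5.77×10⁻³ mol L⁻¹
The smaller threshold [SO₄²⁻] is reached first, so CaSO₄ precipitates first.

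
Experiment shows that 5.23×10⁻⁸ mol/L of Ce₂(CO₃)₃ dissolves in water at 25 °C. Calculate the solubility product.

Ksp = 4.23×10⁻³⁵

Ce₂(CO₃)₃(s) ⇌ 2 Ce³⁺(aq) + 3 CO₃²⁻(aq)
With molar solubility s: [Ce³⁺] = 2s, [CO₃²⁻] = 3s.
Ksp = [Ce³⁺]^2[CO₃²⁻]^3 = (2s)^2 · (3s)^3 = 108s^5
Ksp = 108 × (5.23×10⁻⁸)^5 = 4.23×10⁻³⁵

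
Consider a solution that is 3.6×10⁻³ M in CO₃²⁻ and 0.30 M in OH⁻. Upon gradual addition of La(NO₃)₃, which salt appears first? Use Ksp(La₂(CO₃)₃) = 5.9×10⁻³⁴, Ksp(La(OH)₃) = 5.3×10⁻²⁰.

A salt starts to precipitate once the ion product Q reaches its Ksp.
For La₂(CO₃)₃: [La³⁺] = (Ksp/[CO₃²⁻]^3)^(1/2) = 1.1×10⁻¹³ M
For La(OH)₃: [La³⁺] = (Ksp/[OH⁻]^3) = 2.0×10⁻¹⁸ M
Since La(OH)₃ needs less La³⁺ to reach saturation, it precipitates first.

La(OH)₃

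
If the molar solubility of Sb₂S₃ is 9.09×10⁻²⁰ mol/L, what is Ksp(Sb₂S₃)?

Sb₂S₃(s) ⇌ 2 Sb³⁺(aq) + 3 S²⁻(aq)
With molar solubility s: [Sb³⁺] = 2s, [S²⁻] = 3s.
Ksp = [Sb³⁺]^2[S²⁻]^3 = (2s)^2 · (3s)^3 = 108s^5
Ksp = 108 × (9.09×10⁻²⁰)^5 = 6.70×10⁻⁹⁴

Ksp = 6.70×10⁻⁹⁴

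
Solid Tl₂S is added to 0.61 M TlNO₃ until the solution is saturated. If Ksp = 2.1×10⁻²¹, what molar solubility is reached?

Tl₂S(s) ⇌ 2 Tl⁺(aq) + S²⁻(aq)
Let s be the solubility of Tl₂S here. The common ion gives [Tl⁺] ≈ 0.61 M, and [S²⁻] = s.
Ksp = [Tl⁺]^2[S²⁻] = (0.61)^2s
s = 2.1×10⁻²¹ / (0.61)^2 = 5.6×10⁻²¹
s = 5.6×10⁻²¹ M

5.6×10⁻²¹ M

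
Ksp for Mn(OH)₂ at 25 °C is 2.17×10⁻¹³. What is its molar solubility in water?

3.79×10⁻⁵ M

Mn(OH)₂(s) ⇌ Mn²⁺(aq) + 2 OH⁻(aq)
For each mole of Mn(OH)₂ that dissolves per liter, [Mn²⁺] = s and [OH⁻] = 2s; let s denote this solubility.
Ksp = [Mn²⁺][OH⁻]^2 = s · (2s)^2 = 4s^3
4s^3 = 2.17×10⁻¹³  ⇒  s^3 = 5.43×10⁻¹⁴
s = 3.79×10⁻⁵ mol/L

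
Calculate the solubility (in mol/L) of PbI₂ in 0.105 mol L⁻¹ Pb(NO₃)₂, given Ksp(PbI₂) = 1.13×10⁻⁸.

PbI₂(s) ⇌ Pb²⁺(aq) + 2 I⁻(aq)
The solution already contains Pb²⁺ at 0.105 mol L⁻¹. Let s be the molar solubility of PbI₂.
[Pb²⁺] ≈ 0.105 mol L⁻¹ (common ion dominates); [I⁻] = 2s.
Ksp = [Pb²⁺][I⁻]^2 = (0.105)(2s)^2
(2s)^2 = 1.13×10⁻⁸ / (0.105) = 1.08×10⁻⁷
s = 1.64×10⁻⁴ mol L⁻¹

1.64×10⁻⁴ M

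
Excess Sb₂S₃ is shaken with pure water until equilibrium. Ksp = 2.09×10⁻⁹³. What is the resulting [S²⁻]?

3.42×10⁻¹⁹ M

Sb₂S₃(s) ⇌ 2 Sb³⁺(aq) + 3 S²⁻(aq)
If s mol/L of Sb₂S₃ dissolves, [Sb³⁺] = 2s and [S²⁻] = 3s.
Ksp = [Sb³⁺]^2[S²⁻]^3 = (2s)^2 · (3s)^3 = 108s^5 = 2.09×10⁻⁹³
s = 1.14×10⁻¹⁹ mol/L
[S²⁻] = 3s = 3.42×10⁻¹⁹ mol/L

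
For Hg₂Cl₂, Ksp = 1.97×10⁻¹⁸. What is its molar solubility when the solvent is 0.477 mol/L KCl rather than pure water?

8.66×10⁻¹⁸ M

Hg₂Cl₂(s) ⇌ Hg₂²⁺(aq) + 2 Cl⁻(aq)
Let s be the solubility of Hg₂Cl₂ here. The common ion gives [Cl⁻] ≈ 0.477 mol/L, and [Hg₂²⁺] = s.
Ksp = [Hg₂²⁺][Cl⁻]^2 = s(0.477)^2
s = 1.97×10⁻¹⁸ / (0.477)^2 = 8.66×10⁻¹⁸
s = 8.66×10⁻¹⁸ mol/L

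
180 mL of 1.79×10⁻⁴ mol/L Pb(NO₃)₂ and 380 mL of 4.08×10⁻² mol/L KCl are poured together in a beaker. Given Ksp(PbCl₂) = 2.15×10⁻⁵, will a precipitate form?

The combined volume is 560 mL.
[Pb²⁺] = (1.79×10⁻⁴)(180)/560 = 5.75×10⁻⁵ mol/L
[Cl⁻] = (4.08×10⁻²)(380)/560 = 2.77×10⁻² mol/L
Q = [Pb²⁺][Cl⁻]^2 = 4.41×10⁻⁸
Q < Ksp (4.41×10⁻⁸ vs 2.15×10⁻⁵); the solution remains unsaturated and no precipitate forms.

No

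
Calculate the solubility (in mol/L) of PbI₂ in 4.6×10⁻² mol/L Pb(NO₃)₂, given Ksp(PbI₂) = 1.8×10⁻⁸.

PbI₂(s) ⇌ Pb²⁺(aq) + 2 I⁻(aq)
Let s be the solubility of PbI₂ here. The common ion gives [Pb²⁺] ≈ 4.6×10⁻² mol/L, and [I⁻] = 2s.
Ksp = [Pb²⁺][I⁻]^2 = (4.6×10⁻²)(2s)^2
(2s)^2 = 1.8×10⁻⁸ / (4.6×10⁻²) = 3.9×10⁻⁷
s = 3.1×10⁻⁴ mol/L

3.1×10⁻⁴ M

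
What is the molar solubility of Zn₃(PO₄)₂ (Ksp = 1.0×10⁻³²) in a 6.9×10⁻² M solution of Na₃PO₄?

Zn₃(PO₄)₂(s) ⇌ 3 Zn²⁺(aq) + 2 PO₄³⁻(aq)
With PO₄³⁻ already at 6.9×10⁻² M and s small, take [PO₄³⁻] ≈ 6.9×10⁻² M and [Zn²⁺] = 3s.
Ksp = [Zn²⁺]^3[PO₄³⁻]^2 = (3s)^3(6.9×10⁻²)^2
(3s)^3 = 1.0×10⁻³² / (6.9×10⁻²)^2 = 2.1×10⁻³⁰
s = 4.3×10⁻¹¹ M

4.3×10⁻¹¹ M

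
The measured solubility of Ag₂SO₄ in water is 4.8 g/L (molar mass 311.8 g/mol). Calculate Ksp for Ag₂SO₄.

Ksp = 1.5×10⁻⁵

s = (4.8 g L⁻¹)/(311.8 g mol⁻¹) = 1.539×10⁻² M
Ag₂SO₄(s) ⇌ 2 Ag⁺(aq) + SO₄²⁻(aq)
If s mol/L of Ag₂SO₄ dissolves, [Ag⁺] = 2s and [SO₄²⁻] = s.
Ksp = [Ag⁺]^2[SO₄²⁻] = (2s)^2 · s = 4s^3
Ksp = 4 × (1.539×10⁻²)^3 = 1.5×10⁻⁵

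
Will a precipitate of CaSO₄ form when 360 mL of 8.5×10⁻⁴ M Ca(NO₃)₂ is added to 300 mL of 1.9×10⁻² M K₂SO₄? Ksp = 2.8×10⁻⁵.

The combined volume is 660 mL.
[Ca²⁺] = (8.5×10⁻⁴)(360)/660 = 4.6×10⁻⁴ M
[SO₄²⁻] = (1.9×10⁻²)(300)/660 = 8.6×10⁻³ M
Q = [Ca²⁺][SO₄²⁻] = 4.0×10⁻⁶
Q < Ksp (4.0×10⁻⁶ vs 2.8×10⁻⁵); the solution remains unsaturated and no precipitate forms.

No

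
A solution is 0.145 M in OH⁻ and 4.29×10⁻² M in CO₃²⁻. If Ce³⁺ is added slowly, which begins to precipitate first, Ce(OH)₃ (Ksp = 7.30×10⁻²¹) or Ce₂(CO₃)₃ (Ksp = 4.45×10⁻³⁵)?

Ce(OH)₃

A salt starts to precipitate once the ion product Q reaches its Ksp.
For Ce(OH)₃: [Ce³⁺] = (Ksp/[OH⁻]^3) = 2.39×10⁻¹⁸ M
For Ce₂(CO₃)₃: [Ce³⁺] = (Ksp/[CO₃²⁻]^3)^(1/2) = 7.51×10⁻¹⁶ M
The smaller threshold [Ce³⁺] is reached first, so Ce(OH)₃ precipitates first.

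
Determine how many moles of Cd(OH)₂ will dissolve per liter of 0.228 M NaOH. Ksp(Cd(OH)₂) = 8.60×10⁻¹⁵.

Cd(OH)₂(s) ⇌ Cd²⁺(aq) + 2 OH⁻(aq)
OH⁻ is already present at 0.228 M. If s mol/L of Cd(OH)₂ dissolves, [Cd²⁺] = s while [OH⁻] ≈ 0.228 M.
Ksp = [Cd²⁺][OH⁻]^2 = s(0.228)^2
s = 8.60×10⁻¹⁵ / (0.228)^2 = 1.65×10⁻¹³
s = 1.65×10⁻¹³ M

1.65×10⁻¹³ M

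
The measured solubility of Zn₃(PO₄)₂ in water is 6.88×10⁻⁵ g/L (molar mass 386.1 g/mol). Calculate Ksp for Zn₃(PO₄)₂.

Convert to molarity: s = 6.88×10⁻⁵ / 386.1 = 1.7819×10⁻⁷ mol/L
Zn₃(PO₄)₂(s) ⇌ 3 Zn²⁺(aq) + 2 PO₄³⁻(aq)
Call the molar solubility s, so that [Zn²⁺] = 3s and [PO₄³⁻] = 2s.
Ksp = [Zn²⁺]^3[PO₄³⁻]^2 = (3s)^3 · (2s)^2 = 108s^5
Ksp = 108 × (1.7819×10⁻⁷)^5 = 1.94×10⁻³²

Ksp = 1.94×10⁻³²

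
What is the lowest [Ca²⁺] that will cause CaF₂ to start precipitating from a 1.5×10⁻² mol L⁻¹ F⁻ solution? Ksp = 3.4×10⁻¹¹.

A salt starts to precipitate once the ion product Q reaches its Ksp.
CaF₂(s) ⇌ Ca²⁺(aq) + 2 F⁻(aq)
Ksp = [Ca²⁺][F⁻]^2 = [Ca²⁺](1.5×10⁻²)^2
[Ca²⁺] = 3.4×10⁻¹¹ / (1.5×10⁻²)^2 = 1.5×10⁻⁷
[Ca²⁺] = 1.5×10⁻⁷ mol L⁻¹

1.5×10⁻⁷ M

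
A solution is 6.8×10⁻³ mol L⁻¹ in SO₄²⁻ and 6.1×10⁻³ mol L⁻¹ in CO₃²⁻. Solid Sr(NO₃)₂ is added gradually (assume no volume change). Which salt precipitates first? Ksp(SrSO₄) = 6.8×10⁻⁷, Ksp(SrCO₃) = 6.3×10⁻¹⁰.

SrCO₃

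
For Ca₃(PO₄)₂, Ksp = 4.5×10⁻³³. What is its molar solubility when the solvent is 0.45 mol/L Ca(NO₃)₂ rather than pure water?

Ca₃(PO₄)₂(s) ⇌ 3 Ca²⁺(aq) + 2 PO₄³⁻(aq)
Let s be the solubility of Ca₃(PO₄)₂ here. The common ion gives [Ca²⁺] ≈ 0.45 mol/L, and [PO₄³⁻] = 2s.
Ksp = [Ca²⁺]^3[PO₄³⁻]^2 = (0.45)^3(2s)^2
(2s)^2 = 4.5×10⁻³³ / (0.45)^3 = 4.9×10⁻³²
s = 1.1×10⁻¹⁶ mol/L

1.1×10⁻¹⁶ M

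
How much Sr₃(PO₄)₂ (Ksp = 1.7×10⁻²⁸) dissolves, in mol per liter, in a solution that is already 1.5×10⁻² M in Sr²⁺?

Sr₃(PO₄)₂(s) ⇌ 3 Sr²⁺(aq) + 2 PO₄³⁻(aq)
With Sr²⁺ already at 1.5×10⁻² M and s small, take [Sr²⁺] ≈ 1.5×10⁻² M and [PO₄³⁻] = 2s.
Ksp = [Sr²⁺]^3[PO₄³⁻]^2 = (1.5×10⁻²)^3(2s)^2
(2s)^2 = 1.7×10⁻²⁸ / (1.5×10⁻²)^3 = 5.0×10⁻²³
s = 3.5×10⁻¹² M

3.5×10⁻¹² M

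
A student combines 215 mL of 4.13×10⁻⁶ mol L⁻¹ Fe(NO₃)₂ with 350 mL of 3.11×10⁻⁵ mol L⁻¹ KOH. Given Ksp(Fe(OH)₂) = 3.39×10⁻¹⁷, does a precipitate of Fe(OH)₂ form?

Yes

After mixing, V = 215 mL + 350 mL = 565 mL.
[Fe²⁺] = (4.13×10⁻⁶)(215)/565 = 1.57×10⁻⁶ mol L⁻¹
[OH⁻] = (3.11×10⁻⁵)(350)/565 = 1.93×10⁻⁵ mol L⁻¹
Q = [Fe²⁺][OH⁻]^2 = 5.83×10⁻¹⁶
Since Q (5.83×10⁻¹⁶) exceeds Ksp (3.39×10⁻¹⁷), Fe(OH)₂ will precipitate.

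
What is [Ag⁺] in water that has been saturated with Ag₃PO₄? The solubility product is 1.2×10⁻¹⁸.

Ag₃PO₄(s) ⇌ 3 Ag⁺(aq) + PO₄³⁻(aq)
If s mol/L of Ag₃PO₄ dissolves, [Ag⁺] = 3s and [PO₄³⁻] = s.
Ksp = [Ag⁺]^3[PO₄³⁻] = (3s)^3 · s = 27s^4 = 1.2×10⁻¹⁸
s = 1.5×10⁻⁵ mol/L
[Ag⁺] = 3s = 4.4×10⁻⁵ mol/L

4.4×10⁻⁵ M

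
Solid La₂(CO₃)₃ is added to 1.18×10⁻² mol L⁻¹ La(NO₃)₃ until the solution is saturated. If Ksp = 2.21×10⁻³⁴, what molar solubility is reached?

La₂(CO₃)₃(s) ⇌ 2 La³⁺(aq) + 3 CO₃²⁻(aq)
The solution already contains La³⁺ at 1.18×10⁻² mol L⁻¹. Let s be the molar solubility of La₂(CO₃)₃.
[La³⁺] ≈ 1.18×10⁻² mol L⁻¹ (common ion dominates); [CO₃²⁻] = 3s.
Ksp = [La³⁺]^2[CO₃²⁻]^3 = (1.18×10⁻²)^2(3s)^3
(3s)^3 = 2.21×10⁻³⁴ / (1.18×10⁻²)^2 = 1.59×10⁻³⁰
s = 3.89×10⁻¹¹ mol L⁻¹

3.89×10⁻¹¹ M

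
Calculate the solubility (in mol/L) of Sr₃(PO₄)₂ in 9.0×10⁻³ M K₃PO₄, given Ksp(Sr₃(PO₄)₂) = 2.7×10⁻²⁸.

5.0×10⁻⁹ M

Sr₃(PO₄)₂(s) ⇌ 3 Sr²⁺(aq) + 2 PO₄³⁻(aq)
The solution already contains PO₄³⁻ at 9.0×10⁻³ M. Let s be the molar solubility of Sr₃(PO₄)₂.
[PO₄³⁻] ≈ 9.0×10⁻³ M (common ion dominates); [Sr²⁺] = 3s.
Ksp = [Sr²⁺]^3[PO₄³⁻]^2 = (3s)^3(9.0×10⁻³)^2
(3s)^3 = 2.7×10⁻²⁸ / (9.0×10⁻³)^2 = 3.3×10⁻²⁴
s = 5.0×10⁻⁹ M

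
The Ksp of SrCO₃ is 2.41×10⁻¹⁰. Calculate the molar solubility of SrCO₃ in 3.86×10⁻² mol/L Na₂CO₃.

SrCO₃(s) ⇌ Sr²⁺(aq) + CO₃²⁻(aq)
Let s be the solubility of SrCO₃ here. The common ion gives [CO₃²⁻] ≈ 3.86×10⁻² mol/L, and [Sr²⁺] = s.
Ksp = [Sr²⁺][CO₃²⁻] = s(3.86×10⁻²)
s = 2.41×10⁻¹⁰ / (3.86×10⁻²) = 6.24×10⁻⁹
s = 6.24×10⁻⁹ mol/L

6.24×10⁻⁹ M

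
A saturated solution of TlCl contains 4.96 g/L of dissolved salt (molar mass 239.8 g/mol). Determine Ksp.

Ksp = 4.28×10⁻⁴

s = (4.96 g L⁻¹)/(239.8 g mol⁻¹) = 2.0684×10⁻² M
TlCl(s) ⇌ Tl⁺(aq) + Cl⁻(aq)
With molar solubility s: [Tl⁺] = s, [Cl⁻] = s.
Ksp = [Tl⁺][Cl⁻] = s · s = s^2
Ksp = (2.0684×10⁻²)^2 = 4.28×10⁻⁴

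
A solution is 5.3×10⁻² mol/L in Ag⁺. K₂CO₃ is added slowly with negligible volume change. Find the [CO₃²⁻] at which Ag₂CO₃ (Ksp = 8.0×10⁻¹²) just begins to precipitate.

2.8×10⁻⁹ M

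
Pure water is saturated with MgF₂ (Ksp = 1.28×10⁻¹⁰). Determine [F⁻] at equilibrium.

6.35×10⁻⁴ M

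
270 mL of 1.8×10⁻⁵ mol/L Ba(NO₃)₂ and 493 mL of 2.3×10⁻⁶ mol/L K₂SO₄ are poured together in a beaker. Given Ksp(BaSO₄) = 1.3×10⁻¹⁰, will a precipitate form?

The combined volume is 763 mL.
[Ba²⁺] = (1.8×10⁻⁵)(270)/763 = 6.4×10⁻⁶ mol/L
[SO₄²⁻] = (2.3×10⁻⁶)(493)/763 = 1.5×10⁻⁶ mol/L
Q = [Ba²⁺][SO₄²⁻] = 9.5×10⁻¹²
Since Q (9.5×10⁻¹²) is less than Ksp (1.3×10⁻¹⁰), no BaSO₄ precipitates.

No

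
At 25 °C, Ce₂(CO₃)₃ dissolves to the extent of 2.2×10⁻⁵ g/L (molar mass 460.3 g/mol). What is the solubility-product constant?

Convert to molarity: s = 2.2×10⁻⁵ / 460.3 = 4.779×10⁻⁸ mol/L
Ce₂(CO₃)₃(s) ⇌ 2 Ce³⁺(aq) + 3 CO₃²⁻(aq)
With molar solubility s: [Ce³⁺] = 2s, [CO₃²⁻] = 3s.
Ksp = [Ce³⁺]^2[CO₃²⁻]^3 = (2s)^2 · (3s)^3 = 108s^5
Ksp = 108 × (4.779×10⁻⁸)^5 = 2.7×10⁻³⁵

Ksp = 2.7×10⁻³⁵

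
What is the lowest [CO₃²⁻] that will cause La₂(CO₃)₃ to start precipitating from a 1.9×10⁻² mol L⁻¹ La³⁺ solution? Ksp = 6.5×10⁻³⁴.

Precipitation of each salt begins when its ion product equals Ksp.
La₂(CO₃)₃(s) ⇌ 2 La³⁺(aq) + 3 CO₃²⁻(aq)
Ksp = [La³⁺]^2[CO₃²⁻]^3 = [CO₃²⁻]^3(1.9×10⁻²)^2
[CO₃²⁻]^3 = 6.5×10⁻³⁴ / (1.9×10⁻²)^2 = 1.8×10⁻³⁰
[CO₃²⁻] = 1.2×10⁻¹⁰ mol L⁻¹

1.2×10⁻¹⁰ M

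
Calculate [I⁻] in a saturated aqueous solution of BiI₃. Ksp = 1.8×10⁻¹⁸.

4.8×10⁻⁵ M

BiI₃(s) ⇌ Bi³⁺(aq) + 3 I⁻(aq)
Call the molar solubility s, so that [Bi³⁺] = s and [I⁻] = 3s.
Ksp = [Bi³⁺][I⁻]^3 = s · (3s)^3 = 27s^4 = 1.8×10⁻¹⁸
s = 1.6×10⁻⁵ mol L⁻¹
[I⁻] = 3s = 4.8×10⁻⁵ mol L⁻¹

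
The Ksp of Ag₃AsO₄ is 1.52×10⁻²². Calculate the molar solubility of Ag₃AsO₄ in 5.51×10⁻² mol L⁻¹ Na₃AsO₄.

Ag₃AsO₄(s) ⇌ 3 Ag⁺(aq) + AsO₄³⁻(aq)
Let s be the solubility of Ag₃AsO₄ here. The common ion gives [AsO₄³⁻] ≈ 5.51×10⁻² mol L⁻¹, and [Ag⁺] = 3s.
Ksp = [Ag⁺]^3[AsO₄³⁻] = (3s)^3(5.51×10⁻²)
(3s)^3 = 1.52×10⁻²² / (5.51×10⁻²) = 2.76×10⁻²¹
s = 4.67×10⁻⁸ mol L⁻¹

4.67×10⁻⁸ M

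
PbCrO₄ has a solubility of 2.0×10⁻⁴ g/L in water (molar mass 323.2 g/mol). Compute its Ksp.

Molar solubility s = (2.0×10⁻⁴ g/L) / (323.2 g/mol) = 6.188×10⁻⁷ mol/L
PbCrO₄(s) ⇌ Pb²⁺(aq) + CrO₄²⁻(aq)
For each mole of PbCrO₄ that dissolves per liter, [Pb²⁺] = s and [CrO₄²⁻] = s; let s denote this solubility.
Ksp = [Pb²⁺][CrO₄²⁻] = s · s = s^2
Ksp = (6.188×10⁻⁷)^2 = 3.8×10⁻¹³

Ksp = 3.8×10⁻¹³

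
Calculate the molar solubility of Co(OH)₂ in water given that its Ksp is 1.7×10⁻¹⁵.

Co(OH)₂(s) ⇌ Co²⁺(aq) + 2 OH⁻(aq)
Let s be the molar solubility. Then [Co²⁺] = s and [OH⁻] = 2s.
Ksp = [Co²⁺][OH⁻]^2 = s · (2s)^2 = 4s^3
4s^3 = 1.7×10⁻¹⁵  ⇒  s^3 = 4.3×10⁻¹⁶
s = 7.5×10⁻⁶ mol/L

7.5×10⁻⁶ M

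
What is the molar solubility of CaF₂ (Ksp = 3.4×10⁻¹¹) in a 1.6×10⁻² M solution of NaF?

1.3×10⁻⁷ M

CaF₂(s) ⇌ Ca²⁺(aq) + 2 F⁻(aq)
The solution already contains F⁻ at 1.6×10⁻² M. Let s be the molar solubility of CaF₂.
[F⁻] ≈ 1.6×10⁻² M (common ion dominates); [Ca²⁺] = s.
Ksp = [Ca²⁺][F⁻]^2 = s(1.6×10⁻²)^2
s = 3.4×10⁻¹¹ / (1.6×10⁻²)^2 = 1.3×10⁻⁷
s = 1.3×10⁻⁷ M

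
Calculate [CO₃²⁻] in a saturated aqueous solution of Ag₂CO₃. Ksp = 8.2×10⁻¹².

Ag₂CO₃(s) ⇌ 2 Ag⁺(aq) + CO₃²⁻(aq)
With molar solubility s: [Ag⁺] = 2s, [CO₃²⁻] = s.
Ksp = [Ag⁺]^2[CO₃²⁻] = (2s)^2 · s = 4s^3 = 8.2×10⁻¹²
s = 1.3×10⁻⁴ mol/L
[CO₃²⁻] = s = 1.3×10⁻⁴ mol/L

1.3×10⁻⁴ M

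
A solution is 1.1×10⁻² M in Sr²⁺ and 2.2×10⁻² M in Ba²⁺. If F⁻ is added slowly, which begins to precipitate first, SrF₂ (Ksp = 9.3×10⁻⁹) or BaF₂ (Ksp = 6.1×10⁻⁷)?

SrF₂

Precipitation begins when Q = Ksp.
For SrF₂: [F⁻] = (Ksp/[Sr²⁺])^(1/2) = 9.2×10⁻⁴ M
For BaF₂: [F⁻] = (Ksp/[Ba²⁺])^(1/2) = 5.3×10⁻³ M
SrF₂ requires the lower [F⁻], so it precipitates first.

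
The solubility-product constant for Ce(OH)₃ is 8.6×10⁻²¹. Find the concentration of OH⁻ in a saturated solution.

Ce(OH)₃(s) ⇌ Ce³⁺(aq) + 3 OH⁻(aq)
With molar solubility s: [Ce³⁺] = s, [OH⁻] = 3s.
Ksp = [Ce³⁺][OH⁻]^3 = s · (3s)^3 = 27s^4 = 8.6×10⁻²¹
s = 4.2×10⁻⁶ mol/L
[OH⁻] = 3s = 1.3×10⁻⁵ mol/L

1.3×10⁻⁵ M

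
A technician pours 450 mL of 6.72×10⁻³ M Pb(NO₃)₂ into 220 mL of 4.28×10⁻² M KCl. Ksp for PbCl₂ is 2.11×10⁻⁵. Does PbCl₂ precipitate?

After mixing, V = 450 mL + 220 mL = 670 mL.
[Pb²⁺] = (6.72×10⁻³)(450)/670 = 4.51×10⁻³ M
[Cl⁻] = (4.28×10⁻²)(220)/670 = 1.41×10⁻² M
Q = [Pb²⁺][Cl⁻]^2 = 8.91×10⁻⁷
Since Q (8.91×10⁻⁷) is less than Ksp (2.11×10⁻⁵), no PbCl₂ precipitates.

No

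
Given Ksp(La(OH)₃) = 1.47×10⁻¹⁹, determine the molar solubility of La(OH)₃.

8.59×10⁻⁶ M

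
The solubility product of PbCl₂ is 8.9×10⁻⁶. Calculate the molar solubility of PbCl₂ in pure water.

PbCl₂(s) ⇌ Pb²⁺(aq) + 2 Cl⁻(aq)
Call the molar solubility s, so that [Pb²⁺] = s and [Cl⁻] = 2s.
Ksp = [Pb²⁺][Cl⁻]^2 = s · (2s)^2 = 4s^3
4s^3 = 8.9×10⁻⁶  ⇒  s^3 = 2.2×10⁻⁶
Taking the 3rd root, s = 1.3×10⁻² M.

1.3×10⁻² M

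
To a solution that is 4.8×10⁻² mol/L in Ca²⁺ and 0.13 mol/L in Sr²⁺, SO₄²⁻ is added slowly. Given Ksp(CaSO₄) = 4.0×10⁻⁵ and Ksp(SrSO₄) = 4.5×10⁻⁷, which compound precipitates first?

SrSO₄

Precipitation of each salt begins when its ion product equals Ksp.
For CaSO₄: [SO₄²⁻] = (Ksp/[Ca²⁺]) = 8.3×10⁻⁴ mol/L
For SrSO₄: [SO₄²⁻] = (Ksp/[Sr²⁺]) = 3.5×10⁻⁶ mol/L
SrSO₄ requires the lower [SO₄²⁻], so it precipitates first.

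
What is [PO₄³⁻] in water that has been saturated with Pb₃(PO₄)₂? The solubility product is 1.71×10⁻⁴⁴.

Pb₃(PO₄)₂(s) ⇌ 3 Pb²⁺(aq) + 2 PO₄³⁻(aq)
With molar solubility s: [Pb²⁺] = 3s, [PO₄³⁻] = 2s.
Ksp = [Pb²⁺]^3[PO₄³⁻]^2 = (3s)^3 · (2s)^2 = 108s^5 = 1.71×10⁻⁴⁴
s = 6.92×10⁻¹⁰ mol L⁻¹
[PO₄³⁻] = 2s = 1.38×10⁻⁹ mol L⁻¹

1.38×10⁻⁹ M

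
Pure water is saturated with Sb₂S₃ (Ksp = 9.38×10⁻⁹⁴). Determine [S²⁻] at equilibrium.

Sb₂S₃(s) ⇌ 2 Sb³⁺(aq) + 3 S²⁻(aq)
Let s be the molar solubility. Then [Sb³⁺] = 2s and [S²⁻] = 3s.
Ksp = [Sb³⁺]^2[S²⁻]^3 = (2s)^2 · (3s)^3 = 108s^5 = 9.38×10⁻⁹⁴
s = 9.72×10⁻²⁰ mol L⁻¹
[S²⁻] = 3s = 2.92×10⁻¹⁹ mol L⁻¹

2.92×10⁻¹⁹ M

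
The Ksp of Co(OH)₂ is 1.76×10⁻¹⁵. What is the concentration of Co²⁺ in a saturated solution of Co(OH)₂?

Co(OH)₂(s) ⇌ Co²⁺(aq) + 2 OH⁻(aq)
Let s be the molar solubility. Then [Co²⁺] = s and [OH⁻] = 2s.
Ksp = [Co²⁺][OH⁻]^2 = s · (2s)^2 = 4s^3 = 1.76×10⁻¹⁵
s = 7.61×10⁻⁶ mol L⁻¹
[Co²⁺] = s = 7.61×10⁻⁶ mol L⁻¹

7.61×10⁻⁶ M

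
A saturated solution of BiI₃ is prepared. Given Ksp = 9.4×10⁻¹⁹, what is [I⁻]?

4.1×10⁻⁵ M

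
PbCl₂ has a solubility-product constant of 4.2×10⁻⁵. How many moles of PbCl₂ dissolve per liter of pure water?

2.2×10⁻² M

PbCl₂(s) ⇌ Pb²⁺(aq) + 2 Cl⁻(aq)
If s mol/L of PbCl₂ dissolves, [Pb²⁺] = s and [Cl⁻] = 2s.
Ksp = [Pb²⁺][Cl⁻]^2 = s · (2s)^2 = 4s^3
4s^3 = 4.2×10⁻⁵  ⇒  s^3 = 1.1×10⁻⁵
s = 2.2×10⁻² M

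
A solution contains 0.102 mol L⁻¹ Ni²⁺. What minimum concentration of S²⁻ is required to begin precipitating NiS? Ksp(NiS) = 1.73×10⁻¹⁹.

Precipitation begins when Q = Ksp.
NiS(s) ⇌ Ni²⁺(aq) + S²⁻(aq)
Ksp = [Ni²⁺][S²⁻] = [S²⁻](0.102)
[S²⁻] = 1.73×10⁻¹⁹ / (0.102) = 1.70×10⁻¹⁸
[S²⁻] = 1.70×10⁻¹⁸ mol L⁻¹

1.70×10⁻¹⁸ M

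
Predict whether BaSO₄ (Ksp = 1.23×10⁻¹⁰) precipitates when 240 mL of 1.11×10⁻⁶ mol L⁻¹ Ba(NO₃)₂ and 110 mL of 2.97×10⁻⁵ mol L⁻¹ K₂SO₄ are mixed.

No

After mixing, V = 240 mL + 110 mL = 350 mL.
[Ba²⁺] = (1.11×10⁻⁶)(240)/350 = 7.61×10⁻⁷ mol L⁻¹
[SO₄²⁻] = (2.97×10⁻⁵)(110)/350 = 9.33×10⁻⁶ mol L⁻¹
Q = [Ba²⁺][SO₄²⁻] = 7.10×10⁻¹²
Since Q (7.10×10⁻¹²) is less than Ksp (1.23×10⁻¹⁰), no BaSO₄ precipitates.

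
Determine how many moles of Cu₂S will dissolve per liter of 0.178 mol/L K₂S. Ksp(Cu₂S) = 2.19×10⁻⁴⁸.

Cu₂S(s) ⇌ 2 Cu⁺(aq) + S²⁻(aq)
S²⁻ is already present at 0.178 mol/L. If s mol/L of Cu₂S dissolves, [Cu⁺] = 2s while [S²⁻] ≈ 0.178 mol/L.
Ksp = [Cu⁺]^2[S²⁻] = (2s)^2(0.178)
(2s)^2 = 2.19×10⁻⁴⁸ / (0.178) = 1.23×10⁻⁴⁷
s = 1.75×10⁻²⁴ mol/L

1.75×10⁻²⁴ M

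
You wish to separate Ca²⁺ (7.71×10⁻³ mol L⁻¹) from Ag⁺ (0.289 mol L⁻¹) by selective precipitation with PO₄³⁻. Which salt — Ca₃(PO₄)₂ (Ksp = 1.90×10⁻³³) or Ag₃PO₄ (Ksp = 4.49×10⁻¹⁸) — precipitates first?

Ag₃PO₄

The threshold for precipitation is Q = Ksp.
For Ca₃(PO₄)₂: [PO₄³⁻] = (Ksp/[Ca²⁺]^3)^(1/2) = 6.44×10⁻¹⁴ mol L⁻¹
For Ag₃PO₄: [PO₄³⁻] = (Ksp/[Ag⁺]^3) = 1.86×10⁻¹⁶ mol L⁻¹
Ag₃PO₄ requires the lower [PO₄³⁻], so it precipitates first.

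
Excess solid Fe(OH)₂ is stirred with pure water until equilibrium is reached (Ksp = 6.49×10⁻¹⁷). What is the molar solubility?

Fe(OH)₂(s) ⇌ Fe²⁺(aq) + 2 OH⁻(aq)
Let s be the molar solubility. Then [Fe²⁺] = s and [OH⁻] = 2s.
Ksp = [Fe²⁺][OH⁻]^2 = s · (2s)^2 = 4s^3
4s^3 = 6.49×10⁻¹⁷  ⇒  s^3 = 1.62×10⁻¹⁷
s = (1.62×10⁻¹⁷)^(1/3) = 2.53×10⁻⁶ mol L⁻¹

2.53×10⁻⁶ M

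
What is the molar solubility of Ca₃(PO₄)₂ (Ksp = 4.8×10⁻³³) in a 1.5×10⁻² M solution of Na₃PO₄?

9.2×10⁻¹¹ M

Ca₃(PO₄)₂(s) ⇌ 3 Ca²⁺(aq) + 2 PO₄³⁻(aq)
With PO₄³⁻ already at 1.5×10⁻² M and s small, take [PO₄³⁻] ≈ 1.5×10⁻² M and [Ca²⁺] = 3s.
Ksp = [Ca²⁺]^3[PO₄³⁻]^2 = (3s)^3(1.5×10⁻²)^2
(3s)^3 = 4.8×10⁻³³ / (1.5×10⁻²)^2 = 2.1×10⁻²⁹
s = 9.2×10⁻¹¹ M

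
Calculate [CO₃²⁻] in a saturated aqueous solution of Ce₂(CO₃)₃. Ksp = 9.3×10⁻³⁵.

Ce₂(CO₃)₃(s) ⇌ 2 Ce³⁺(aq) + 3 CO₃²⁻(aq)
Let s be the molar solubility. Then [Ce³⁺] = 2s and [CO₃²⁻] = 3s.
Ksp = [Ce³⁺]^2[CO₃²⁻]^3 = (2s)^2 · (3s)^3 = 108s^5 = 9.3×10⁻³⁵
s = 6.1×10⁻⁸ M
[CO₃²⁻] = 3s = 1.8×10⁻⁷ M

1.8×10⁻⁷ M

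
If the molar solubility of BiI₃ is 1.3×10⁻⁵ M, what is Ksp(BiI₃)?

BiI₃(s) ⇌ Bi³⁺(aq) + 3 I⁻(aq)
Let s be the molar solubility. Then [Bi³⁺] = s and [I⁻] = 3s.
Ksp = [Bi³⁺][I⁻]^3 = s · (3s)^3 = 27s^4
Ksp = 27 × (1.3×10⁻⁵)^4 = 7.7×10⁻¹⁹

Ksp = 7.7×10⁻¹⁹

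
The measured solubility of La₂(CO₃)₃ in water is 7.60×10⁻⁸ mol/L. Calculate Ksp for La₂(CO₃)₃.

La₂(CO₃)₃(s) ⇌ 2 La³⁺(aq) + 3 CO₃²⁻(aq)
Call the molar solubility s, so that [La³⁺] = 2s and [CO₃²⁻] = 3s.
Ksp = [La³⁺]^2[CO₃²⁻]^3 = (2s)^2 · (3s)^3 = 108s^5
Ksp = 108 × (7.60×10⁻⁸)^5 = 2.74×10⁻³⁴

Ksp = 2.74×10⁻³⁴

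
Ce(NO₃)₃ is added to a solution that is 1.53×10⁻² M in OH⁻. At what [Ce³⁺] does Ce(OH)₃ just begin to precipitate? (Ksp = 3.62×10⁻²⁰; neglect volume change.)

1.01×10⁻¹⁴ M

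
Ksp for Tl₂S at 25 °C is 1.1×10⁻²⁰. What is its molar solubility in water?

1.4×10⁻⁷ M

Tl₂S(s) ⇌ 2 Tl⁺(aq) + S²⁻(aq)
Let s be the molar solubility. Then [Tl⁺] = 2s and [S²⁻] = s.
Ksp = [Tl⁺]^2[S²⁻] = (2s)^2 · s = 4s^3
4s^3 = 1.1×10⁻²⁰  ⇒  s^3 = 2.8×10⁻²¹
s = 1.4×10⁻⁷ M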